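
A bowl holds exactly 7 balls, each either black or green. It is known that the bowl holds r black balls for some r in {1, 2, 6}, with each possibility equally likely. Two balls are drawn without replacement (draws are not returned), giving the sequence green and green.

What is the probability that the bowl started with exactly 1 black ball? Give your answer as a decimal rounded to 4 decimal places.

The likelihood of the observed sequence under each hypothesis: P(data | r = 1) = (6/7)(5/6) = 5/7; P(data | r = 2) = (5/7)(4/6) = 10/21; P(data | r = 6) = (1/7)(0/6) = 0.
Multiplying each by its prior: 1/3 · 5/7 = 5/21, 1/3 · 10/21 = 10/63, 1/3 · 0 = 0; summing to 25/63.
By Bayes' rule, P(r = 1 | data) = (5/21) / (25/63) = 3/5.

0.6000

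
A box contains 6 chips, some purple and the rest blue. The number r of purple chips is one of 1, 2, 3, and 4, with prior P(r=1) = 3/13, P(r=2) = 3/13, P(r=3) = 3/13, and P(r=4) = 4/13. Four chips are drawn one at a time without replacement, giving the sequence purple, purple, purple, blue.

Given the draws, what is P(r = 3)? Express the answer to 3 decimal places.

0.220

Compute the likelihood of the observed sequence for each case: P(data | r = 1) = (1/6)(0/5) = 0; P(data | r = 2) = (2/6)(1/5)(0/4) = 0; P(data | r = 3) = (3/6)(2/5)(1/4)(3/3) = 1/20; P(data | r = 4) = (4/6)(3/5)(2/4)(2/3) = 2/15.
Multiplying each by its prior: 3/13 · 0 = 0, 3/13 · 0 = 0, 3/13 · 1/20 = 3/260, 4/13 · 2/15 = 8/195; summing to 41/780.
By Bayes' rule, P(r = 3 | data) = (3/260) / (41/780) = 9/41.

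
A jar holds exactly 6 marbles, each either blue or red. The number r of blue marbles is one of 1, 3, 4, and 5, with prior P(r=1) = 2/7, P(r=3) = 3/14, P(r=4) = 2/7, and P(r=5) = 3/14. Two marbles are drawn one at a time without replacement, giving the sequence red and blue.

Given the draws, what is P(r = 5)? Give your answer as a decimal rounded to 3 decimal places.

0.160

The likelihood of the observed sequence under each hypothesis: P(data | r = 1) = (5/6)(1/5) = 1/6; P(data | r = 3) = (3/6)(3/5) = 3/10; P(data | r = 4) = (2/6)(4/5) = 4/15; P(data | r = 5) = (1/6)(5/5) = 1/6.
Multiplying each by its prior: 2/7 · 1/6 = 1/21, 3/14 · 3/10 = 9/140, 2/7 · 4/15 = 8/105, 3/14 · 1/6 = 1/28; with total 47/210.
Therefore the posterior P(r = 5 | data) = (1/28) / (47/210) = 15/94.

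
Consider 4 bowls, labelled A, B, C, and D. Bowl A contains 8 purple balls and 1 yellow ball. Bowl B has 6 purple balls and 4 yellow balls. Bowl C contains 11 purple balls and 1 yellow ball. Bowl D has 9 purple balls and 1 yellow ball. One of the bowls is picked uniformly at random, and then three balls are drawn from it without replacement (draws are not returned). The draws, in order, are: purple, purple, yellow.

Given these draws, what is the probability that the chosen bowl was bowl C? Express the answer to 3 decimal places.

The likelihood of the observed sequence under each hypothesis: P(data | bowl A) = (8/9)(7/8)(1/7) = 1/9; P(data | bowl B) = (6/10)(5/9)(4/8) = 1/6; P(data | bowl C) = (11/12)(10/11)(1/10) = 1/12; P(data | bowl D) = (9/10)(8/9)(1/8) = 1/10.
Multiplying each by its prior: 1/4 · 1/9 = 1/36, 1/4 · 1/6 = 1/24, 1/4 · 1/12 = 1/48, 1/4 · 1/10 = 1/40; summing to 83/720.
By Bayes' rule, P(bowl C | data) = (1/48) / (83/720) = 15/83.

0.181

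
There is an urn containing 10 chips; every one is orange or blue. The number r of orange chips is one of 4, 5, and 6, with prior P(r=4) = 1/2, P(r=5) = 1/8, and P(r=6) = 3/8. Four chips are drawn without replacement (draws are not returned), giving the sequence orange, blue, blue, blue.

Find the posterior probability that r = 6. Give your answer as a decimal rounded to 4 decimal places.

0.1629

The likelihood of the observed sequence under each hypothesis: P(data | r = 4) = (4/10)(6/9)(5/8)(4/7) = 0.095238; P(data | r = 5) = (5/10)(5/9)(4/8)(3/7) = 0.059524; P(data | r = 6) = (6/10)(4/9)(3/8)(2/7) = 0.028571.
Multiplying each by its prior: 1/2 · 0.095238 = 0.047619, 1/8 · 0.059524 = 0.0074405, 3/8 · 0.028571 = 0.010714; summing to 0.065774.
So P(r = 6 | data) = (0.010714) / (0.065774) = 0.1629.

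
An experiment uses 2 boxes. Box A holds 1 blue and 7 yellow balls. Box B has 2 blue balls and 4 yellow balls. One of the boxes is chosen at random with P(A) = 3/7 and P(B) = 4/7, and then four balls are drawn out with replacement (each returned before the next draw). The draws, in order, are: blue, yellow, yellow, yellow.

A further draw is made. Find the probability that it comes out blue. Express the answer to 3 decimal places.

0.252

Under each hypothesis, the probability of the observed sequence is: P(data | box A) = (1/8)(7/8)(7/8)(7/8) = 0.08374; P(data | box B) = (2/6)(4/6)(4/6)(4/6) = 0.098765.
Multiplying each by its prior: 3/7 · 0.08374 = 0.035889, 4/7 · 0.098765 = 0.056437; with total 0.092326.
Normalising, the posterior is P(box A | data) = 0.38872, P(box B | data) = 0.61128.
So P(blue next | data) = Σ P(blue next | H) P(H | data) = (1/8)(0.38872) + (1/3)(0.61128) = 0.25235.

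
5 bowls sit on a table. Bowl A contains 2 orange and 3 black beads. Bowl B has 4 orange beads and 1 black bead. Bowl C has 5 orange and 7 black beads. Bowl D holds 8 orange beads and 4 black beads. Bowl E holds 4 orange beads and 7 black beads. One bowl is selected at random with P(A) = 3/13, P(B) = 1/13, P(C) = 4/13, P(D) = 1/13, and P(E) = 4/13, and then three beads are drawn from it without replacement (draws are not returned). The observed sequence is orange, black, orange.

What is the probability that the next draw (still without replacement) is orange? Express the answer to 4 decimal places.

0.3763

The likelihood of the observed sequence under each hypothesis: P(data | bowl A) = (2/5)(3/4)(1/3) = 0.1; P(data | bowl B) = (4/5)(1/4)(3/3) = 0.2; P(data | bowl C) = (5/12)(7/11)(4/10) = 0.10606; P(data | bowl D) = (8/12)(4/11)(7/10) = 0.1697; P(data | bowl E) = (4/11)(7/10)(3/9) = 0.084848.
The prior-weighted likelihoods are 3/13 · 0.1 = 0.023077, 1/13 · 0.2 = 0.015385, 4/13 · 0.10606 = 0.032634, 1/13 · 0.1697 = 0.013054, 4/13 · 0.084848 = 0.026107; with total 0.11026.
Dividing through by the total gives posterior P(bowl A | data) = 0.2093, P(bowl B | data) = 0.13953, P(bowl C | data) = 0.29598, P(bowl D | data) = 0.11839, P(bowl E | data) = 0.23679.
Averaging over the posterior, P(orange next | data) = (0)(0.2093) + (1)(0.13953) + (1/3)(0.29598) + (2/3)(0.11839) + (1/4)(0.23679) = 0.37632.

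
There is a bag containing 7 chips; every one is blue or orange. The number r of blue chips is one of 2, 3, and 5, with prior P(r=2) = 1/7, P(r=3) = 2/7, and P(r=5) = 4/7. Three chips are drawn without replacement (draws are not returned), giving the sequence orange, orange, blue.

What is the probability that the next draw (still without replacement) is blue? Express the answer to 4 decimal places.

0.5658

For each hypothesis, P(data | H) works out to: P(data | r = 2) = (5/7)(4/6)(2/5) = 4/21; P(data | r = 3) = (4/7)(3/6)(3/5) = 6/35; P(data | r = 5) = (2/7)(1/6)(5/5) = 1/21.
Multiplying each by its prior: 1/7 · 4/21 = 4/147, 2/7 · 6/35 = 12/245, 4/7 · 1/21 = 4/147; summing to 76/735.
Dividing through by the total gives posterior P(r = 2 | data) = 5/19, P(r = 3 | data) = 9/19, P(r = 5 | data) = 5/19.
The predictive probability is P(blue next | data) = (1/4)(5/19) + (1/2)(9/19) + (1)(5/19) = 43/76.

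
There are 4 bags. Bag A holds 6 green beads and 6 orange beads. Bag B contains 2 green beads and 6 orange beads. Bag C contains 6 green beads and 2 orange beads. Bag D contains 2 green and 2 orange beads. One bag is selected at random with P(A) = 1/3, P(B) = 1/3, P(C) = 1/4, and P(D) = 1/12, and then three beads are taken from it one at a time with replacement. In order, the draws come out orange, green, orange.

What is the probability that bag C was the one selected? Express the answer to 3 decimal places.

0.106

Under each hypothesis, the probability of the observed sequence is: P(data | bag A) = (6/12)(6/12)(6/12) = 1/8; P(data | bag B) = (6/8)(2/8)(6/8) = 9/64; P(data | bag C) = (2/8)(6/8)(2/8) = 3/64; P(data | bag D) = (2/4)(2/4)(2/4) = 1/8.
Multiplying each by its prior: 1/3 · 1/8 = 1/24, 1/3 · 9/64 = 3/64, 1/4 · 3/64 = 3/256, 1/12 · 1/8 = 1/96; with total 85/768.
Hence P(bag C | data) = (3/256) / (85/768) = 9/85.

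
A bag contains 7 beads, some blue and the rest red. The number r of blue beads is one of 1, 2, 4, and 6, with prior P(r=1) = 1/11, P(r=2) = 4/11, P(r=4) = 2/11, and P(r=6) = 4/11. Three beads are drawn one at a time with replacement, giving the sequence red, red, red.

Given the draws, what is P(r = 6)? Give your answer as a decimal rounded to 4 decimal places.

Under each hypothesis, the probability of the observed sequence is: P(data | r = 1) = (6/7)(6/7)(6/7) = 0.62974; P(data | r = 2) = (5/7)(5/7)(5/7) = 0.36443; P(data | r = 4) = (3/7)(3/7)(3/7) = 0.078717; P(data | r = 6) = (1/7)(1/7)(1/7) = 0.0029155.
Multiplying each by its prior: 1/11 · 0.62974 = 0.057249, 4/11 · 0.36443 = 0.13252, 2/11 · 0.078717 = 0.014312, 4/11 · 0.0029155 = 0.0010602; with total 0.20514.
So P(r = 6 | data) = (0.0010602) / (0.20514) = 0.005168.

0.0052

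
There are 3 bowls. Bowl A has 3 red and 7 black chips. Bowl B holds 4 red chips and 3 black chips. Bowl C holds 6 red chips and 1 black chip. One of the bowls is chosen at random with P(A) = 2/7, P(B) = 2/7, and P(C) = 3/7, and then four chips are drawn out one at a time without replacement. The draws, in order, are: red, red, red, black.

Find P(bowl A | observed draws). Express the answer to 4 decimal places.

0.0270

For each hypothesis, P(data | H) works out to: P(data | bowl A) = (3/10)(2/9)(1/8)(7/7) = 1/120; P(data | bowl B) = (4/7)(3/6)(2/5)(3/4) = 3/35; P(data | bowl C) = (6/7)(5/6)(4/5)(1/4) = 1/7.
The prior-weighted likelihoods are 2/7 · 1/120 = 1/420, 2/7 · 3/35 = 6/245, 3/7 · 1/7 = 3/49; summing to 37/420.
Therefore the posterior P(bowl A | data) = (1/420) / (37/420) = 1/37.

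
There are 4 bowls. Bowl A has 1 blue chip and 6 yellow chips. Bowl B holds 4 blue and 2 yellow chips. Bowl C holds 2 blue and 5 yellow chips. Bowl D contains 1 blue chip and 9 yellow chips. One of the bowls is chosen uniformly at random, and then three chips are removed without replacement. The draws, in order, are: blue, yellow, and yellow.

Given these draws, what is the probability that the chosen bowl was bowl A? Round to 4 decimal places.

0.2857

For each hypothesis, P(data | H) works out to: P(data | bowl A) = (1/7)(6/6)(5/5) = 1/7; P(data | bowl B) = (4/6)(2/5)(1/4) = 1/15; P(data | bowl C) = (2/7)(5/6)(4/5) = 4/21; P(data | bowl D) = (1/10)(9/9)(8/8) = 1/10.
Weighting by the prior gives 1/4 · 1/7 = 1/28, 1/4 · 1/15 = 1/60, 1/4 · 4/21 = 1/21, 1/4 · 1/10 = 1/40; with total 1/8.
So P(bowl A | data) = (1/28) / (1/8) = 2/7.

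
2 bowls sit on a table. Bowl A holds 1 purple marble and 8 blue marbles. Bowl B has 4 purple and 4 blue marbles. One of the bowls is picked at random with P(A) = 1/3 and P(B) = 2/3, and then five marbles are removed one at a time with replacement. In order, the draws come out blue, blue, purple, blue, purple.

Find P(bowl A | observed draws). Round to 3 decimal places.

0.122

Compute the likelihood of the observed sequence for each case: P(data | bowl A) = (8/9)(8/9)(1/9)(8/9)(1/9) = 0.0086708; P(data | bowl B) = (4/8)(4/8)(4/8)(4/8)(4/8) = 0.03125.
The prior-weighted likelihoods are 1/3 · 0.0086708 = 0.0028903, 2/3 · 0.03125 = 0.020833; these sum to 0.023724.
Hence P(bowl A | data) = (0.0028903) / (0.023724) = 0.12183.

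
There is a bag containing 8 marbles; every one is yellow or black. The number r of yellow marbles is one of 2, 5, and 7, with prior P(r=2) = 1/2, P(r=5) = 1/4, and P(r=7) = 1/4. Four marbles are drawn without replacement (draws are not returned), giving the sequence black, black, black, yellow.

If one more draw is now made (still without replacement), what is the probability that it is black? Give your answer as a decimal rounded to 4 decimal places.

For each hypothesis, P(data | H) works out to: P(data | r = 2) = (6/8)(5/7)(4/6)(2/5) = 1/7; P(data | r = 5) = (3/8)(2/7)(1/6)(5/5) = 1/56; P(data | r = 7) = (1/8)(0/7) = 0.
The prior-weighted likelihoods are 1/2 · 1/7 = 1/14, 1/4 · 1/56 = 1/224, 1/4 · 0 = 0; these sum to 17/224.
The posterior is then P(r = 2 | data) = 16/17, P(r = 5 | data) = 1/17, P(r = 7 | data) = 0.
The predictive probability is P(black next | data) = (3/4)(16/17) + (0)(1/17) = 12/17.

0.7059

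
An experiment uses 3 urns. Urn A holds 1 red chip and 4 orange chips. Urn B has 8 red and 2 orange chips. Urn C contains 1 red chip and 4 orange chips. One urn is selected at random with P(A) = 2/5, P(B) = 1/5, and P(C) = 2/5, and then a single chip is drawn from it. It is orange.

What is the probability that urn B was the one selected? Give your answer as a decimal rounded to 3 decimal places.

For each hypothesis, P(data | H) works out to: P(data | urn A) = (4/5) = 4/5; P(data | urn B) = (2/10) = 1/5; P(data | urn C) = (4/5) = 4/5.
Weighting by the prior gives 2/5 · 4/5 = 8/25, 1/5 · 1/5 = 1/25, 2/5 · 4/5 = 8/25; with total 17/25.
Hence P(urn B | data) = (1/25) / (17/25) = 1/17.

0.059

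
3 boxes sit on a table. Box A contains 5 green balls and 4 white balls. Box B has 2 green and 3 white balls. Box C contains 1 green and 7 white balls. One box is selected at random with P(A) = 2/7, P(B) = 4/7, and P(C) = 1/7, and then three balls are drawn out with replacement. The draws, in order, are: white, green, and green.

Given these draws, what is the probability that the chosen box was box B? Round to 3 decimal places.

Compute the likelihood of the observed sequence for each case: P(data | box A) = (4/9)(5/9)(5/9) = 0.13717; P(data | box B) = (3/5)(2/5)(2/5) = 0.096; P(data | box C) = (7/8)(1/8)(1/8) = 0.013672.
The prior-weighted likelihoods are 2/7 · 0.13717 = 0.039193, 4/7 · 0.096 = 0.054857, 1/7 · 0.013672 = 0.0019531; these sum to 0.096003.
Therefore the posterior P(box B | data) = (0.054857) / (0.096003) = 0.57141.

0.571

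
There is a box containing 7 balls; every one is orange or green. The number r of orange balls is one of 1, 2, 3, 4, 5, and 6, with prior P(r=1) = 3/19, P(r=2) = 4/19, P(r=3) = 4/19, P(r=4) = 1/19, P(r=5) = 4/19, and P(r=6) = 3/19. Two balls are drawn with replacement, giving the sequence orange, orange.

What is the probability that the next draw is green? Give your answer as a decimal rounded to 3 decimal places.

0.306

The likelihood of the observed sequence under each hypothesis: P(data | r = 1) = (1/7)(1/7) = 1/49; P(data | r = 2) = (2/7)(2/7) = 4/49; P(data | r = 3) = (3/7)(3/7) = 9/49; P(data | r = 4) = (4/7)(4/7) = 16/49; P(data | r = 5) = (5/7)(5/7) = 25/49; P(data | r = 6) = (6/7)(6/7) = 36/49.
Multiplying each by its prior: 3/19 · 1/49 = 3/931, 4/19 · 4/49 = 16/931, 4/19 · 9/49 = 36/931, 1/19 · 16/49 = 16/931, 4/19 · 25/49 = 100/931, 3/19 · 36/49 = 108/931; with total 279/931.
Dividing through by the total gives posterior P(r = 1 | data) = 0.010753, P(r = 2 | data) = 0.057348, P(r = 3 | data) = 0.12903, P(r = 4 | data) = 0.057348, P(r = 5 | data) = 0.35842, P(r = 6 | data) = 0.3871.
So P(green next | data) = Σ P(green next | H) P(H | data) = (6/7)(0.010753) + (5/7)(0.057348) + (4/7)(0.12903) + (3/7)(0.057348) + (2/7)(0.35842) + (1/7)(0.3871) = 0.3062.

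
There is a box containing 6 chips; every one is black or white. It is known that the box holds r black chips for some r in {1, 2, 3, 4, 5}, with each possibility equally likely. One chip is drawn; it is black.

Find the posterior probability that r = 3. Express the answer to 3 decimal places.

0.200

For each hypothesis, P(data | H) works out to: P(data | r = 1) = (1/6) = 1/6; P(data | r = 2) = (2/6) = 1/3; P(data | r = 3) = (3/6) = 1/2; P(data | r = 4) = (4/6) = 2/3; P(data | r = 5) = (5/6) = 5/6.
Multiplying each by its prior: 1/5 · 1/6 = 1/30, 1/5 · 1/3 = 1/15, 1/5 · 1/2 = 1/10, 1/5 · 2/3 = 2/15, 1/5 · 5/6 = 1/6; these sum to 1/2.
Therefore the posterior P(r = 3 | data) = (1/10) / (1/2) = 1/5.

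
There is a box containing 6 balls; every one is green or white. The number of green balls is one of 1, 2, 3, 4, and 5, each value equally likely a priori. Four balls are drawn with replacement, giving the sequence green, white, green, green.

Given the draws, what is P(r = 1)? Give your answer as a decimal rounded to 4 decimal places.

The likelihood of the observed sequence under each hypothesis: P(data | r = 1) = (1/6)(5/6)(1/6)(1/6) = 0.003858; P(data | r = 2) = (2/6)(4/6)(2/6)(2/6) = 0.024691; P(data | r = 3) = (3/6)(3/6)(3/6)(3/6) = 0.0625; P(data | r = 4) = (4/6)(2/6)(4/6)(4/6) = 0.098765; P(data | r = 5) = (5/6)(1/6)(5/6)(5/6) = 0.096451.
Weighting by the prior gives 1/5 · 0.003858 = 0.0007716, 1/5 · 0.024691 = 0.0049383, 1/5 · 0.0625 = 0.0125, 1/5 · 0.098765 = 0.019753, 1/5 · 0.096451 = 0.01929; summing to 0.057253.
By Bayes' rule, P(r = 1 | data) = (0.0007716) / (0.057253) = 0.013477.

0.0135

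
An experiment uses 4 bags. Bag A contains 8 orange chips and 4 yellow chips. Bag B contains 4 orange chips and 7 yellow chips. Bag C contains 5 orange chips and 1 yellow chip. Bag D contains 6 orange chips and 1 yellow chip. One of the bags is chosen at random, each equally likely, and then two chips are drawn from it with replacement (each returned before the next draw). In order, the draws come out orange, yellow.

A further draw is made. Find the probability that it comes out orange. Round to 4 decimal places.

0.6336

Under each hypothesis, the probability of the observed sequence is: P(data | bag A) = (8/12)(4/12) = 0.22222; P(data | bag B) = (4/11)(7/11) = 0.2314; P(data | bag C) = (5/6)(1/6) = 0.13889; P(data | bag D) = (6/7)(1/7) = 0.12245.
Weighting by the prior gives 1/4 · 0.22222 = 0.055556, 1/4 · 0.2314 = 0.057851, 1/4 · 0.13889 = 0.034722, 1/4 · 0.12245 = 0.030612; these sum to 0.17874.
The posterior is then P(bag A | data) = 0.31082, P(bag B | data) = 0.32366, P(bag C | data) = 0.19426, P(bag D | data) = 0.17127.
Averaging over the posterior, P(orange next | data) = (2/3)(0.31082) + (4/11)(0.32366) + (5/6)(0.19426) + (6/7)(0.17127) = 0.63359.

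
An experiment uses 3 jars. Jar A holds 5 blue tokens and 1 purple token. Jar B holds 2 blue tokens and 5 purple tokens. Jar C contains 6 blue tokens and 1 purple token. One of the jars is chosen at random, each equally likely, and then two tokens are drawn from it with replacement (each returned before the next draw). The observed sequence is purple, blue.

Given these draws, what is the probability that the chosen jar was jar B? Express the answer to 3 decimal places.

Under each hypothesis, the probability of the observed sequence is: P(data | jar A) = (1/6)(5/6) = 0.13889; P(data | jar B) = (5/7)(2/7) = 0.20408; P(data | jar C) = (1/7)(6/7) = 0.12245.
Weighting by the prior gives 1/3 · 0.13889 = 0.046296, 1/3 · 0.20408 = 0.068027, 1/3 · 0.12245 = 0.040816; with total 0.15514.
So P(jar B | data) = (0.068027) / (0.15514) = 0.43849.

0.438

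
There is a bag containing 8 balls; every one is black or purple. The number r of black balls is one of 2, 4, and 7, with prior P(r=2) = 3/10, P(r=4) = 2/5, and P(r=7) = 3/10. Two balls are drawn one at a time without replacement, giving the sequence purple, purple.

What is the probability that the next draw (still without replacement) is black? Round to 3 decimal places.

0.449

Under each hypothesis, the probability of the observed sequence is: P(data | r = 2) = (6/8)(5/7) = 15/28; P(data | r = 4) = (4/8)(3/7) = 3/14; P(data | r = 7) = (1/8)(0/7) = 0.
Multiplying each by its prior: 3/10 · 15/28 = 9/56, 2/5 · 3/14 = 3/35, 3/10 · 0 = 0; these sum to 69/280.
Normalising, the posterior is P(r = 2 | data) = 15/23, P(r = 4 | data) = 8/23, P(r = 7 | data) = 0.
Averaging over the posterior, P(black next | data) = (1/3)(15/23) + (2/3)(8/23) = 31/69.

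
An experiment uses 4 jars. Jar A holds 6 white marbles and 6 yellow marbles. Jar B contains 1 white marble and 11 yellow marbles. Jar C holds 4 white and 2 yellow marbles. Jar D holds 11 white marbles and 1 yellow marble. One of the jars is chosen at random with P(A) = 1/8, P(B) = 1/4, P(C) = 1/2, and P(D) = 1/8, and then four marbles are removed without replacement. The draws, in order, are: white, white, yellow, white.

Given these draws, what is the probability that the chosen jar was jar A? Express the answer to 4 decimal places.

The likelihood of the observed sequence under each hypothesis: P(data | jar A) = (6/12)(5/11)(6/10)(4/9) = 0.060606; P(data | jar B) = (1/12)(0/11) = 0; P(data | jar C) = (4/6)(3/5)(2/4)(2/3) = 0.13333; P(data | jar D) = (11/12)(10/11)(1/10)(9/9) = 0.083333.
The prior-weighted likelihoods are 1/8 · 0.060606 = 0.0075758, 1/4 · 0 = 0, 1/2 · 0.13333 = 0.066667, 1/8 · 0.083333 = 0.010417; these sum to 0.084659.
Hence P(jar A | data) = (0.0075758) / (0.084659) = 0.089485.

0.0895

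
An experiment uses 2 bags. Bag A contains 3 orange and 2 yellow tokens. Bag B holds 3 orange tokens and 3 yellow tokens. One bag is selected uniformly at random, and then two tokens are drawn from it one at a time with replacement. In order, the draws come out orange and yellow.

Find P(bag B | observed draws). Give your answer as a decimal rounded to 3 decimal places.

0.510

Under each hypothesis, the probability of the observed sequence is: P(data | bag A) = (3/5)(2/5) = 6/25; P(data | bag B) = (3/6)(3/6) = 1/4.
Weighting by the prior gives 1/2 · 6/25 = 3/25, 1/2 · 1/4 = 1/8; with total 49/200.
So P(bag B | data) = (1/8) / (49/200) = 25/49.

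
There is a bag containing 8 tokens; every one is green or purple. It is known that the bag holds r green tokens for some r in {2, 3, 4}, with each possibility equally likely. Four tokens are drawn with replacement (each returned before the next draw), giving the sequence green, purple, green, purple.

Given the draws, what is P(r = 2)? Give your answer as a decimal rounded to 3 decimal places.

0.230

For each hypothesis, P(data | H) works out to: P(data | r = 2) = (2/8)(6/8)(2/8)(6/8) = 0.035156; P(data | r = 3) = (3/8)(5/8)(3/8)(5/8) = 0.054932; P(data | r = 4) = (4/8)(4/8)(4/8)(4/8) = 0.0625.
The prior-weighted likelihoods are 1/3 · 0.035156 = 0.011719, 1/3 · 0.054932 = 0.018311, 1/3 · 0.0625 = 0.020833; these sum to 0.050863.
So P(r = 2 | data) = (0.011719) / (0.050863) = 0.2304.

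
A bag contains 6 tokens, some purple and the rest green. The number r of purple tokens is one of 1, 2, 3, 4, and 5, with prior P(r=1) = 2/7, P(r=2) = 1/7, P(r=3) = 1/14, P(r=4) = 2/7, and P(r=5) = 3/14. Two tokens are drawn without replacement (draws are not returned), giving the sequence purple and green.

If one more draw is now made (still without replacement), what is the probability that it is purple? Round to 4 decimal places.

0.5163

Under each hypothesis, the probability of the observed sequence is: P(data | r = 1) = (1/6)(5/5) = 1/6; P(data | r = 2) = (2/6)(4/5) = 4/15; P(data | r = 3) = (3/6)(3/5) = 3/10; P(data | r = 4) = (4/6)(2/5) = 4/15; P(data | r = 5) = (5/6)(1/5) = 1/6.
Weighting by the prior gives 2/7 · 1/6 = 1/21, 1/7 · 4/15 = 4/105, 1/14 · 3/10 = 3/140, 2/7 · 4/15 = 8/105, 3/14 · 1/6 = 1/28; these sum to 23/105.
Dividing through by the total gives posterior P(r = 1 | data) = 5/23, P(r = 2 | data) = 4/23, P(r = 3 | data) = 9/92, P(r = 4 | data) = 8/23, P(r = 5 | data) = 15/92.
The predictive probability is P(purple next | data) = (0)(5/23) + (1/4)(4/23) + (1/2)(9/92) + (3/4)(8/23) + (1)(15/92) = 95/184.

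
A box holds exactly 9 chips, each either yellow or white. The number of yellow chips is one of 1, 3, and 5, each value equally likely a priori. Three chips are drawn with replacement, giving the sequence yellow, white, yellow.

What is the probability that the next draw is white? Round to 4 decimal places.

0.5405

For each hypothesis, P(data | H) works out to: P(data | r = 1) = (1/9)(8/9)(1/9) = 0.010974; P(data | r = 3) = (3/9)(6/9)(3/9) = 0.074074; P(data | r = 5) = (5/9)(4/9)(5/9) = 0.13717.
Multiplying each by its prior: 1/3 · 0.010974 = 0.003658, 1/3 · 0.074074 = 0.024691, 1/3 · 0.13717 = 0.045725; these sum to 0.074074.
Normalising, the posterior is P(r = 1 | data) = 0.049383, P(r = 3 | data) = 0.33333, P(r = 5 | data) = 0.61728.
Averaging over the posterior, P(white next | data) = (8/9)(0.049383) + (2/3)(0.33333) + (4/9)(0.61728) = 0.54047.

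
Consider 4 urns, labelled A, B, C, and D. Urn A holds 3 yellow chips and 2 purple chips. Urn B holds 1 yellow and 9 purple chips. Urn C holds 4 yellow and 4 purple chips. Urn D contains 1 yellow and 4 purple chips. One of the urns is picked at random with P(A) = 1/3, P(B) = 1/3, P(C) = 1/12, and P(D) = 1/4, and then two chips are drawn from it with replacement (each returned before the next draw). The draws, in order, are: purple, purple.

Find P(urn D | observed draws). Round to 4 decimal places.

0.3174

Compute the likelihood of the observed sequence for each case: P(data | urn A) = (2/5)(2/5) = 4/25; P(data | urn B) = (9/10)(9/10) = 81/100; P(data | urn C) = (4/8)(4/8) = 1/4; P(data | urn D) = (4/5)(4/5) = 16/25.
Multiplying each by its prior: 1/3 · 4/25 = 4/75, 1/3 · 81/100 = 27/100, 1/12 · 1/4 = 1/48, 1/4 · 16/25 = 4/25; these sum to 121/240.
So P(urn D | data) = (4/25) / (121/240) = 192/605.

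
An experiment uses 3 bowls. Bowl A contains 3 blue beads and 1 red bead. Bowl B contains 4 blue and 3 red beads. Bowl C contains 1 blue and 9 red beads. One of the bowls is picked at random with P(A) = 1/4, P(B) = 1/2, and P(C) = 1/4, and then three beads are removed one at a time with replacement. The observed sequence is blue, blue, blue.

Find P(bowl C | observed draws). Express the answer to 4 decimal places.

Compute the likelihood of the observed sequence for each case: P(data | bowl A) = (3/4)(3/4)(3/4) = 0.42188; P(data | bowl B) = (4/7)(4/7)(4/7) = 0.18659; P(data | bowl C) = (1/10)(1/10)(1/10) = 0.001.
Weighting by the prior gives 1/4 · 0.42188 = 0.10547, 1/2 · 0.18659 = 0.093294, 1/4 · 0.001 = 0.00025; summing to 0.19901.
So P(bowl C | data) = (0.00025) / (0.19901) = 0.0012562.

0.0013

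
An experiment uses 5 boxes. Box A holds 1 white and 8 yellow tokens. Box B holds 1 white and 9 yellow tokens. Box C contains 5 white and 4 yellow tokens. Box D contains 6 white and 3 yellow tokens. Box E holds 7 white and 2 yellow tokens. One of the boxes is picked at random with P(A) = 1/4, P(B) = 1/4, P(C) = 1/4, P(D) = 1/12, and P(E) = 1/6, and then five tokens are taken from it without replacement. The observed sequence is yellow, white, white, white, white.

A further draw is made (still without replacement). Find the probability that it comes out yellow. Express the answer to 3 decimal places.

0.418

The likelihood of the observed sequence under each hypothesis: P(data | box A) = (8/9)(1/8)(0/7) = 0; P(data | box B) = (9/10)(1/9)(0/8) = 0; P(data | box C) = (4/9)(5/8)(4/7)(3/6)(2/5) = 2/63; P(data | box D) = (3/9)(6/8)(5/7)(4/6)(3/5) = 1/14; P(data | box E) = (2/9)(7/8)(6/7)(5/6)(4/5) = 1/9.
The prior-weighted likelihoods are 1/4 · 0 = 0, 1/4 · 0 = 0, 1/4 · 2/63 = 1/126, 1/12 · 1/14 = 1/168, 1/6 · 1/9 = 1/54; these sum to 7/216.
Normalising, the posterior is P(box A | data) = 0, P(box B | data) = 0, P(box C | data) = 12/49, P(box D | data) = 9/49, P(box E | data) = 4/7.
Averaging over the posterior, P(yellow next | data) = (3/4)(12/49) + (1/2)(9/49) + (1/4)(4/7) = 41/98.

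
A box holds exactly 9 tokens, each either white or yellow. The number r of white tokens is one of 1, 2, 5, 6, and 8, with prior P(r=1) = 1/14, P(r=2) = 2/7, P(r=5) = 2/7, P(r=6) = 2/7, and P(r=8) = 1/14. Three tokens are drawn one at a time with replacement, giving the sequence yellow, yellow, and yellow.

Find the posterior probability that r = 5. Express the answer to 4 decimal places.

0.1138

Compute the likelihood of the observed sequence for each case: P(data | r = 1) = (8/9)(8/9)(8/9) = 0.70233; P(data | r = 2) = (7/9)(7/9)(7/9) = 0.47051; P(data | r = 5) = (4/9)(4/9)(4/9) = 0.087791; P(data | r = 6) = (3/9)(3/9)(3/9) = 0.037037; P(data | r = 8) = (1/9)(1/9)(1/9) = 0.0013717.
The prior-weighted likelihoods are 1/14 · 0.70233 = 0.050167, 2/7 · 0.47051 = 0.13443, 2/7 · 0.087791 = 0.025083, 2/7 · 0.037037 = 0.010582, 1/14 · 0.0013717 = 9.7982e-05; these sum to 0.22036.
So P(r = 5 | data) = (0.025083) / (0.22036) = 0.11383.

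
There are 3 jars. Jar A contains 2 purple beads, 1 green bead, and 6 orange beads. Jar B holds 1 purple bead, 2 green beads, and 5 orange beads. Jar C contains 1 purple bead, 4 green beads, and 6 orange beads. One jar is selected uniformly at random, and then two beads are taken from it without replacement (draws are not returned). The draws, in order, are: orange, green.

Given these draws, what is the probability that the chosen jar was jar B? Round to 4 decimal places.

0.3720

Under each hypothesis, the probability of the observed sequence is: P(data | jar A) = (6/9)(1/8) = 0.083333; P(data | jar B) = (5/8)(2/7) = 0.17857; P(data | jar C) = (6/11)(4/10) = 0.21818.
Weighting by the prior gives 1/3 · 0.083333 = 0.027778, 1/3 · 0.17857 = 0.059524, 1/3 · 0.21818 = 0.072727; these sum to 0.16003.
So P(jar B | data) = (0.059524) / (0.16003) = 0.37196.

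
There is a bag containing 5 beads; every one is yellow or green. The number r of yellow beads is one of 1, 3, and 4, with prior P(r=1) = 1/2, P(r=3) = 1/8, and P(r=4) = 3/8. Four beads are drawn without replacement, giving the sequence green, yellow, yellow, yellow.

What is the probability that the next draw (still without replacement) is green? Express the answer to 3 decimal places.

0.143

Under each hypothesis, the probability of the observed sequence is: P(data | r = 1) = (4/5)(1/4)(0/3) = 0; P(data | r = 3) = (2/5)(3/4)(2/3)(1/2) = 1/10; P(data | r = 4) = (1/5)(4/4)(3/3)(2/2) = 1/5.
Weighting by the prior gives 1/2 · 0 = 0, 1/8 · 1/10 = 1/80, 3/8 · 1/5 = 3/40; with total 7/80.
The posterior is then P(r = 1 | data) = 0, P(r = 3 | data) = 1/7, P(r = 4 | data) = 6/7.
The predictive probability is P(green next | data) = (1)(1/7) + (0)(6/7) = 1/7.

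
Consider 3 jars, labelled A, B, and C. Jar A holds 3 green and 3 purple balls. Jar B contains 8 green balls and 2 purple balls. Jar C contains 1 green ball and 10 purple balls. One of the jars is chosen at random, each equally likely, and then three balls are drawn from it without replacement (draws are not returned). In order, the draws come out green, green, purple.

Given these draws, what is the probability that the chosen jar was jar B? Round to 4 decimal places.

0.5091

For each hypothesis, P(data | H) works out to: P(data | jar A) = (3/6)(2/5)(3/4) = 3/20; P(data | jar B) = (8/10)(7/9)(2/8) = 7/45; P(data | jar C) = (1/11)(0/10) = 0.
Weighting by the prior gives 1/3 · 3/20 = 1/20, 1/3 · 7/45 = 7/135, 1/3 · 0 = 0; summing to 11/108.
Therefore the posterior P(jar B | data) = (7/135) / (11/108) = 28/55.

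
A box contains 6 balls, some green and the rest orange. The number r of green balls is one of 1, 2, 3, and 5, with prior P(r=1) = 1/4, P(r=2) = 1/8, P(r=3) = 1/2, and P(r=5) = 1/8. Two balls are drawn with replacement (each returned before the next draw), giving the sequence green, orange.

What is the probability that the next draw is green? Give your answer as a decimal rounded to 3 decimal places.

0.449

The likelihood of the observed sequence under each hypothesis: P(data | r = 1) = (1/6)(5/6) = 5/36; P(data | r = 2) = (2/6)(4/6) = 2/9; P(data | r = 3) = (3/6)(3/6) = 1/4; P(data | r = 5) = (5/6)(1/6) = 5/36.
Weighting by the prior gives 1/4 · 5/36 = 5/144, 1/8 · 2/9 = 1/36, 1/2 · 1/4 = 1/8, 1/8 · 5/36 = 5/288; these sum to 59/288.
The posterior is then P(r = 1 | data) = 10/59, P(r = 2 | data) = 8/59, P(r = 3 | data) = 36/59, P(r = 5 | data) = 5/59.
So P(green next | data) = Σ P(green next | H) P(H | data) = (1/6)(10/59) + (1/3)(8/59) + (1/2)(36/59) + (5/6)(5/59) = 53/118.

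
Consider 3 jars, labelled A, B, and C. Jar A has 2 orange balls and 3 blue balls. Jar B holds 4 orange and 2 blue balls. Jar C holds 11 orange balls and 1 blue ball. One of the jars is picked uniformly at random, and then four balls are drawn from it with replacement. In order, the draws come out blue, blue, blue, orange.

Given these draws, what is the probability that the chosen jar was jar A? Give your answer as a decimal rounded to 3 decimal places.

0.774

Compute the likelihood of the observed sequence for each case: P(data | jar A) = (3/5)(3/5)(3/5)(2/5) = 0.0864; P(data | jar B) = (2/6)(2/6)(2/6)(4/6) = 0.024691; P(data | jar C) = (1/12)(1/12)(1/12)(11/12) = 0.00053048.
Weighting by the prior gives 1/3 · 0.0864 = 0.0288, 1/3 · 0.024691 = 0.0082305, 1/3 · 0.00053048 = 0.00017683; summing to 0.037207.
Therefore the posterior P(jar A | data) = (0.0288) / (0.037207) = 0.77404.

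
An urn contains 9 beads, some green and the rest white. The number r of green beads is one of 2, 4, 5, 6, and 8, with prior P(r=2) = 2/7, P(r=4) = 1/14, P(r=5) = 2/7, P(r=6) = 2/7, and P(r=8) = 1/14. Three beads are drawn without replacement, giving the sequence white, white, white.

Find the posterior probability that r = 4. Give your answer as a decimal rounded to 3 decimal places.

The likelihood of the observed sequence under each hypothesis: P(data | r = 2) = (7/9)(6/8)(5/7) = 5/12; P(data | r = 4) = (5/9)(4/8)(3/7) = 5/42; P(data | r = 5) = (4/9)(3/8)(2/7) = 1/21; P(data | r = 6) = (3/9)(2/8)(1/7) = 1/84; P(data | r = 8) = (1/9)(0/8) = 0.
Multiplying each by its prior: 2/7 · 5/12 = 5/42, 1/14 · 5/42 = 5/588, 2/7 · 1/21 = 2/147, 2/7 · 1/84 = 1/294, 1/14 · 0 = 0; summing to 85/588.
By Bayes' rule, P(r = 4 | data) = (5/588) / (85/588) = 1/17.

0.059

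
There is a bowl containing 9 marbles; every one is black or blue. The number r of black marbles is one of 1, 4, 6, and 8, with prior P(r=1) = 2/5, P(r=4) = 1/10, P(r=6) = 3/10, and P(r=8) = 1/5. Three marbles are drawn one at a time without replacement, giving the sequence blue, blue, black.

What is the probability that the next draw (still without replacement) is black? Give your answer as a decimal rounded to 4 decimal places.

The likelihood of the observed sequence under each hypothesis: P(data | r = 1) = (8/9)(7/8)(1/7) = 0.11111; P(data | r = 4) = (5/9)(4/8)(4/7) = 0.15873; P(data | r = 6) = (3/9)(2/8)(6/7) = 0.071429; P(data | r = 8) = (1/9)(0/8) = 0.
The prior-weighted likelihoods are 2/5 · 0.11111 = 0.044444, 1/10 · 0.15873 = 0.015873, 3/10 · 0.071429 = 0.021429, 1/5 · 0 = 0; with total 0.081746.
Dividing through by the total gives posterior P(r = 1 | data) = 0.54369, P(r = 4 | data) = 0.19417, P(r = 6 | data) = 0.26214, P(r = 8 | data) = 0.
The predictive probability is P(black next | data) = (0)(0.54369) + (1/2)(0.19417) + (5/6)(0.26214) = 0.31553.

0.3155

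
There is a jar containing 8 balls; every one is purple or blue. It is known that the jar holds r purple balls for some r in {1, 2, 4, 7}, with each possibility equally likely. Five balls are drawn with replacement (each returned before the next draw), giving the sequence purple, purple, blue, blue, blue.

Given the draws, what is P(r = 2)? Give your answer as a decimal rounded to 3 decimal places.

The likelihood of the observed sequence under each hypothesis: P(data | r = 1) = (1/8)(1/8)(7/8)(7/8)(7/8) = 0.010468; P(data | r = 2) = (2/8)(2/8)(6/8)(6/8)(6/8) = 0.026367; P(data | r = 4) = (4/8)(4/8)(4/8)(4/8)(4/8) = 0.03125; P(data | r = 7) = (7/8)(7/8)(1/8)(1/8)(1/8) = 0.0014954.
The prior-weighted likelihoods are 1/4 · 0.010468 = 0.0026169, 1/4 · 0.026367 = 0.0065918, 1/4 · 0.03125 = 0.0078125, 1/4 · 0.0014954 = 0.00037384; summing to 0.017395.
By Bayes' rule, P(r = 2 | data) = (0.0065918) / (0.017395) = 0.37895.

0.379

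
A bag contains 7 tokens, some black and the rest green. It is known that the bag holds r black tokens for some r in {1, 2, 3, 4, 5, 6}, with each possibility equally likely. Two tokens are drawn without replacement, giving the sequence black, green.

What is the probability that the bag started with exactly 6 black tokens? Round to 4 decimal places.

Compute the likelihood of the observed sequence for each case: P(data | r = 1) = (1/7)(6/6) = 1/7; P(data | r = 2) = (2/7)(5/6) = 5/21; P(data | r = 3) = (3/7)(4/6) = 2/7; P(data | r = 4) = (4/7)(3/6) = 2/7; P(data | r = 5) = (5/7)(2/6) = 5/21; P(data | r = 6) = (6/7)(1/6) = 1/7.
Weighting by the prior gives 1/6 · 1/7 = 1/42, 1/6 · 5/21 = 5/126, 1/6 · 2/7 = 1/21, 1/6 · 2/7 = 1/21, 1/6 · 5/21 = 5/126, 1/6 · 1/7 = 1/42; summing to 2/9.
Therefore the posterior P(r = 6 | data) = (1/42) / (2/9) = 3/28.

0.1071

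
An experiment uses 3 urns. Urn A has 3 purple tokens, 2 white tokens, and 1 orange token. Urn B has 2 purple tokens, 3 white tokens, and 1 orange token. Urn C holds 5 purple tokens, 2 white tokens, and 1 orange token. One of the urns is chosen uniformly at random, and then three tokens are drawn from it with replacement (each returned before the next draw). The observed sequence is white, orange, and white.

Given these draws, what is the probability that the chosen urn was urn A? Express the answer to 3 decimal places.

0.272

Compute the likelihood of the observed sequence for each case: P(data | urn A) = (2/6)(1/6)(2/6) = 0.018519; P(data | urn B) = (3/6)(1/6)(3/6) = 0.041667; P(data | urn C) = (2/8)(1/8)(2/8) = 0.0078125.
Weighting by the prior gives 1/3 · 0.018519 = 0.0061728, 1/3 · 0.041667 = 0.013889, 1/3 · 0.0078125 = 0.0026042; these sum to 0.022666.
By Bayes' rule, P(urn A | data) = (0.0061728) / (0.022666) = 0.27234.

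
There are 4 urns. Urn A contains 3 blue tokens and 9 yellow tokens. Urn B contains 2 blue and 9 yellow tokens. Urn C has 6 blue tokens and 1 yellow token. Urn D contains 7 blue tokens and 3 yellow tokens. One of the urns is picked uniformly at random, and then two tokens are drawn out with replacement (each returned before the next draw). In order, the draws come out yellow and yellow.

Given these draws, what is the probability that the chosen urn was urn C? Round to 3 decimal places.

Compute the likelihood of the observed sequence for each case: P(data | urn A) = (9/12)(9/12) = 0.5625; P(data | urn B) = (9/11)(9/11) = 0.66942; P(data | urn C) = (1/7)(1/7) = 0.020408; P(data | urn D) = (3/10)(3/10) = 0.09.
Multiplying each by its prior: 1/4 · 0.5625 = 0.14062, 1/4 · 0.66942 = 0.16736, 1/4 · 0.020408 = 0.005102, 1/4 · 0.09 = 0.0225; summing to 0.33558.
So P(urn C | data) = (0.005102) / (0.33558) = 0.015204.

0.015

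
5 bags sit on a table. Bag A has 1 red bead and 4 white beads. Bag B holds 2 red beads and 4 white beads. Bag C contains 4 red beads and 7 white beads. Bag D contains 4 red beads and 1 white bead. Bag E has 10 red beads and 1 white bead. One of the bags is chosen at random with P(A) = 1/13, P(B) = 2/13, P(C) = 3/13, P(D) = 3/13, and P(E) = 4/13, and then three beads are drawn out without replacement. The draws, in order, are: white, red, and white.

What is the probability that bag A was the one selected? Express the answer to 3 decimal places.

0.180

For each hypothesis, P(data | H) works out to: P(data | bag A) = (4/5)(1/4)(3/3) = 1/5; P(data | bag B) = (4/6)(2/5)(3/4) = 1/5; P(data | bag C) = (7/11)(4/10)(6/9) = 28/165; P(data | bag D) = (1/5)(4/4)(0/3) = 0; P(data | bag E) = (1/11)(10/10)(0/9) = 0.
The prior-weighted likelihoods are 1/13 · 1/5 = 1/65, 2/13 · 1/5 = 2/65, 3/13 · 28/165 = 28/715, 3/13 · 0 = 0, 4/13 · 0 = 0; with total 61/715.
By Bayes' rule, P(bag A | data) = (1/65) / (61/715) = 11/61.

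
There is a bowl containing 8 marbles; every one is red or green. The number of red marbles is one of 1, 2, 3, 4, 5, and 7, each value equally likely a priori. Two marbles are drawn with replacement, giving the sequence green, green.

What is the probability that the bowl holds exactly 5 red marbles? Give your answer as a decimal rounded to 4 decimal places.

Under each hypothesis, the probability of the observed sequence is: P(data | r = 1) = (7/8)(7/8) = 49/64; P(data | r = 2) = (6/8)(6/8) = 9/16; P(data | r = 3) = (5/8)(5/8) = 25/64; P(data | r = 4) = (4/8)(4/8) = 1/4; P(data | r = 5) = (3/8)(3/8) = 9/64; P(data | r = 7) = (1/8)(1/8) = 1/64.
Weighting by the prior gives 1/6 · 49/64 = 49/384, 1/6 · 9/16 = 3/32, 1/6 · 25/64 = 25/384, 1/6 · 1/4 = 1/24, 1/6 · 9/64 = 3/128, 1/6 · 1/64 = 1/384; with total 17/48.
By Bayes' rule, P(r = 5 | data) = (3/128) / (17/48) = 9/136.

0.0662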